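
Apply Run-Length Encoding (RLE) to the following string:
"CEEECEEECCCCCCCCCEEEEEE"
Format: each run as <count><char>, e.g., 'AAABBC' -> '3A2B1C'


Scanning runs left to right:
  i=0: run of 'C' x 1 -> '1C'
  i=1: run of 'E' x 3 -> '3E'
  i=4: run of 'C' x 1 -> '1C'
  i=5: run of 'E' x 3 -> '3E'
  i=8: run of 'C' x 9 -> '9C'
  i=17: run of 'E' x 6 -> '6E'

RLE = 1C3E1C3E9C6E


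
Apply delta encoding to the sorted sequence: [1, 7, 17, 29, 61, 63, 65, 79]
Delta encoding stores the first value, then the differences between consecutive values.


First value: 1
Deltas:
  7 - 1 = 6
  17 - 7 = 10
  29 - 17 = 12
  61 - 29 = 32
  63 - 61 = 2
  65 - 63 = 2
  79 - 65 = 14


Delta encoded: [1, 6, 10, 12, 32, 2, 2, 14]


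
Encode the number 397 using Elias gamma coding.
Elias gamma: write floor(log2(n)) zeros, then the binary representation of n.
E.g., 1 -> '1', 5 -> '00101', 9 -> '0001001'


num_bits = floor(log2(397)) + 1 = 9
leading_zeros = num_bits - 1 = 8
binary(397) = 110001101

Elias gamma(397) = '00000000' + '110001101' = 00000000110001101 (17 bits)


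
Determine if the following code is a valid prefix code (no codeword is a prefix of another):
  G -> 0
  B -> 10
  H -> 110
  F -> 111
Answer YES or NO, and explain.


Checking each pair (does one codeword prefix another?):
  G='0' vs B='10': no prefix
  G='0' vs H='110': no prefix
  G='0' vs F='111': no prefix
  B='10' vs G='0': no prefix
  B='10' vs H='110': no prefix
  B='10' vs F='111': no prefix
  H='110' vs G='0': no prefix
  H='110' vs B='10': no prefix
  H='110' vs F='111': no prefix
  F='111' vs G='0': no prefix
  F='111' vs B='10': no prefix
  F='111' vs H='110': no prefix
No violation found over all pairs.

YES -- this is a valid prefix code. No codeword is a prefix of any other codeword.


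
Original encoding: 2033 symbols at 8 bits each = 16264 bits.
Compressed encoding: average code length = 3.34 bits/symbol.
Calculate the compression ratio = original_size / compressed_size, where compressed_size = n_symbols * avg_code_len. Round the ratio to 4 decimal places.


original_size = n_symbols * orig_bits = 2033 * 8 = 16264 bits
compressed_size = n_symbols * avg_code_len = 2033 * 3.34 = 6790.22 bits
ratio = original_size / compressed_size = 16264 / 6790.22 = 2.3952

Compression ratio = 2.3952


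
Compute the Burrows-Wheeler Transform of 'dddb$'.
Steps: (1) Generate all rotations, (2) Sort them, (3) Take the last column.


Rotations (sorted):
  0: $dddb -> last char: b
  1: b$ddd -> last char: d
  2: db$dd -> last char: d
  3: ddb$d -> last char: d
  4: dddb$ -> last char: $


BWT = bddd$


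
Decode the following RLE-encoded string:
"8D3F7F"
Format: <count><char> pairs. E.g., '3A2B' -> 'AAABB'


Expanding each <count><char> pair:
  8D -> 'DDDDDDDD'
  3F -> 'FFF'
  7F -> 'FFFFFFF'

Decoded = DDDDDDDDFFFFFFFFFF


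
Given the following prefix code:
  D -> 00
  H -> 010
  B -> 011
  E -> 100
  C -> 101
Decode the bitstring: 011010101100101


Decoding step by step:
Bits 011 -> B
Bits 010 -> H
Bits 101 -> C
Bits 100 -> E
Bits 101 -> C


Decoded message: BHCEC


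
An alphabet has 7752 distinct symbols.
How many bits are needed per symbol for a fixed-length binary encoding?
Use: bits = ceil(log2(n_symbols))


log2(7752) = 12.9204
Bracket: 2^12 = 4096 < 7752 <= 2^13 = 8192
So ceil(log2(7752)) = 13

bits = ceil(log2(7752)) = ceil(12.9204) = 13 bits


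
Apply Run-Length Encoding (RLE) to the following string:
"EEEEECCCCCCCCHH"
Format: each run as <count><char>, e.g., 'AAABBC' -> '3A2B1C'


Scanning runs left to right:
  i=0: run of 'E' x 5 -> '5E'
  i=5: run of 'C' x 8 -> '8C'
  i=13: run of 'H' x 2 -> '2H'

RLE = 5E8C2H


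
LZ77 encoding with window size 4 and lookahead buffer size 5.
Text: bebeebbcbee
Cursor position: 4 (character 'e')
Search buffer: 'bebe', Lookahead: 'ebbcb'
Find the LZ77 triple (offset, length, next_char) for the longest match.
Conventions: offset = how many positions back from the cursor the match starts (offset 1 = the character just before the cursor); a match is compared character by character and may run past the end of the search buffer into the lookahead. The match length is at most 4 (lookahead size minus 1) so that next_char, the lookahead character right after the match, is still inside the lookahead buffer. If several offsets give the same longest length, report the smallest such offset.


Try each offset into the search buffer:
  offset=1 (pos 3, char 'e'): match length 1
  offset=2 (pos 2, char 'b'): match length 0
  offset=3 (pos 1, char 'e'): match length 2
  offset=4 (pos 0, char 'b'): match length 0
Longest match has length 2 at offset 3.
next_char = character at position 4 + 2 = 6 -> 'b'

Best match: offset=3, length=2 (matching 'eb' starting at position 1)
LZ77 triple: (3, 2, 'b')


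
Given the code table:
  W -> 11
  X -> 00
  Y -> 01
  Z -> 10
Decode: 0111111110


Decoding:
01 -> Y
11 -> W
11 -> W
11 -> W
10 -> Z


Result: YWWWZ


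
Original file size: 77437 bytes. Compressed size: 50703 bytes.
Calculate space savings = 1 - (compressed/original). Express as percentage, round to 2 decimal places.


ratio = compressed/original = 50703/77437 = 0.654765
savings = 1 - ratio = 1 - 0.654765 = 0.345235
as a percentage: 0.345235 * 100 = 34.52%

Space savings = 1 - 50703/77437 = 34.52%


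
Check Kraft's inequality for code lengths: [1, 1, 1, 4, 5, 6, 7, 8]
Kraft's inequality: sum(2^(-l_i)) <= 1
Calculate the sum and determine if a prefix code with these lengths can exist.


Sum = 2^(-1) + 2^(-1) + 2^(-1) + 2^(-4) + 2^(-5) + 2^(-6) + 2^(-7) + 2^(-8)
    = 0.5 + 0.5 + 0.5 + 0.0625 + 0.03125 + 0.015625 + 0.0078125 + 0.00390625
    = 415/256 = 1.62109375
Since 1.62109375 > 1, Kraft's inequality is NOT satisfied.
A prefix code with these lengths CANNOT exist.

Kraft sum = 1.62109375. Not satisfied.


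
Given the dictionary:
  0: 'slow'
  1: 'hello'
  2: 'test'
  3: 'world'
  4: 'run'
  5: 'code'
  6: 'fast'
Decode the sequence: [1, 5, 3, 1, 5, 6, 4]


Look up each index in the dictionary:
  1 -> 'hello'
  5 -> 'code'
  3 -> 'world'
  1 -> 'hello'
  5 -> 'code'
  6 -> 'fast'
  4 -> 'run'

Decoded: "hello code world hello code fast run"


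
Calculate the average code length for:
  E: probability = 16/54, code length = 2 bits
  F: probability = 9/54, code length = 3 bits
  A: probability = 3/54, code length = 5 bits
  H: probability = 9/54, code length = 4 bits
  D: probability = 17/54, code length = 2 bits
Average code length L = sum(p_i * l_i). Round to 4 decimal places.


Weighted contributions p_i * l_i:
  E: (16/54) * 2 = 32/54
  F: (9/54) * 3 = 27/54
  A: (3/54) * 5 = 15/54
  H: (9/54) * 4 = 36/54
  D: (17/54) * 2 = 34/54
Sum = (32 + 27 + 15 + 36 + 34)/54 = 144/54

L = 144/54 = 2.6667 bits/symbol


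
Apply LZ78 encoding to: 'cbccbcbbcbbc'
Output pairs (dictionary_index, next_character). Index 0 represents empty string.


LZ78 encoding steps:
Dictionary: {0: ''}
Step 1: w='' (idx 0), next='c' -> output (0, 'c'), add 'c' as idx 1
Step 2: w='' (idx 0), next='b' -> output (0, 'b'), add 'b' as idx 2
Step 3: w='c' (idx 1), next='c' -> output (1, 'c'), add 'cc' as idx 3
Step 4: w='b' (idx 2), next='c' -> output (2, 'c'), add 'bc' as idx 4
Step 5: w='b' (idx 2), next='b' -> output (2, 'b'), add 'bb' as idx 5
Step 6: w='c' (idx 1), next='b' -> output (1, 'b'), add 'cb' as idx 6
Step 7: w='bc' (idx 4), end of input -> output (4, '')


Encoded: [(0, 'c'), (0, 'b'), (1, 'c'), (2, 'c'), (2, 'b'), (1, 'b'), (4, '')]


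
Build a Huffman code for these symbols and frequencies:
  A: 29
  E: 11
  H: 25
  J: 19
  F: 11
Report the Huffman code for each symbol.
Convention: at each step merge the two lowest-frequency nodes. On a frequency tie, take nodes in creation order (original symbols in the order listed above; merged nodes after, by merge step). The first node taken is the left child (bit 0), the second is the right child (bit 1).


Huffman tree construction:
Step 1: Merge E(11) + F(11) = 22
Step 2: Merge J(19) + (E+F)(22) = 41
Step 3: Merge H(25) + A(29) = 54
Step 4: Merge (J+(E+F))(41) + (H+A)(54) = 95
Read each symbol's code off the tree from the root (left child = 0, right child = 1).

Codes:
  A: 11 (length 2)
  E: 010 (length 3)
  H: 10 (length 2)
  J: 00 (length 2)
  F: 011 (length 3)
Average code length: 212/95 = 2.2316 bits/symbol


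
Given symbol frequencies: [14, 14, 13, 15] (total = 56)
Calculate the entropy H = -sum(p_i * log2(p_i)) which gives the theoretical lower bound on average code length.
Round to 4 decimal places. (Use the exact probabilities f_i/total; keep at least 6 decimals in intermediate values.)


Per-symbol terms -p_i * log2(p_i) with p_i = f_i/56:
  p = 14/56 = 0.250000: log2(p) = -2.000000, -p*log2(p) = 0.500000
  p = 14/56 = 0.250000: log2(p) = -2.000000, -p*log2(p) = 0.500000
  p = 13/56 = 0.232143: log2(p) = -2.106915, -p*log2(p) = 0.489105
  p = 15/56 = 0.267857: log2(p) = -1.900464, -p*log2(p) = 0.509053
H = 0.500000 + 0.500000 + 0.489105 + 0.509053 = 1.998158

H = 1.9982 bits/symbol


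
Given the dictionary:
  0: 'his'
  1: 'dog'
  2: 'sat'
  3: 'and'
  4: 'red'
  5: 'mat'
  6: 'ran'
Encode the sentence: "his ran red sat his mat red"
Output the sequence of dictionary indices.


Look up each word in the dictionary:
  'his' -> 0
  'ran' -> 6
  'red' -> 4
  'sat' -> 2
  'his' -> 0
  'mat' -> 5
  'red' -> 4

Encoded: [0, 6, 4, 2, 0, 5, 4]


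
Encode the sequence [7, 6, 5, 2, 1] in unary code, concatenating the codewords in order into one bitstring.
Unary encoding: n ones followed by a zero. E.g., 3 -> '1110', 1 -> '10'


Encode each number as n ones followed by a terminating 0:
  7 -> 11111110 (8 bits)
  6 -> 1111110 (7 bits)
  5 -> 111110 (6 bits)
  2 -> 110 (3 bits)
  1 -> 10 (2 bits)
Total length = 8 + 7 + 6 + 3 + 2 = 26 bits.

Unary([7, 6, 5, 2, 1]) = 11111110111111011111011010 (26 bits)


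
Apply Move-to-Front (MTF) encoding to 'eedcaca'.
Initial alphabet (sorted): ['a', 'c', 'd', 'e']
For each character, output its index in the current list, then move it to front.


MTF encoding:
'e': index 3 in ['a', 'c', 'd', 'e'] -> ['e', 'a', 'c', 'd']
'e': index 0 in ['e', 'a', 'c', 'd'] -> ['e', 'a', 'c', 'd']
'd': index 3 in ['e', 'a', 'c', 'd'] -> ['d', 'e', 'a', 'c']
'c': index 3 in ['d', 'e', 'a', 'c'] -> ['c', 'd', 'e', 'a']
'a': index 3 in ['c', 'd', 'e', 'a'] -> ['a', 'c', 'd', 'e']
'c': index 1 in ['a', 'c', 'd', 'e'] -> ['c', 'a', 'd', 'e']
'a': index 1 in ['c', 'a', 'd', 'e'] -> ['a', 'c', 'd', 'e']


Output: [3, 0, 3, 3, 3, 1, 1]


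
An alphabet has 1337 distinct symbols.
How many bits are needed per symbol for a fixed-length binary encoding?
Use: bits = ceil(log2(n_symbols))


log2(1337) = 10.3848
Bracket: 2^10 = 1024 < 1337 <= 2^11 = 2048
So ceil(log2(1337)) = 11

bits = ceil(log2(1337)) = ceil(10.3848) = 11 bits


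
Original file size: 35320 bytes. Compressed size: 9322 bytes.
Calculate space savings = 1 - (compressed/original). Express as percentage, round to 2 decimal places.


ratio = compressed/original = 9322/35320 = 0.26393
savings = 1 - ratio = 1 - 0.26393 = 0.73607
as a percentage: 0.73607 * 100 = 73.61%

Space savings = 1 - 9322/35320 = 73.61%


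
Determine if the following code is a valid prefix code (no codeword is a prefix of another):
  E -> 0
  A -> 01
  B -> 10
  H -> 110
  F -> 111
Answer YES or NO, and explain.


Checking each pair (does one codeword prefix another?):
  E='0' vs A='01': prefix -- VIOLATION

NO -- this is NOT a valid prefix code. E (0) is a prefix of A (01).


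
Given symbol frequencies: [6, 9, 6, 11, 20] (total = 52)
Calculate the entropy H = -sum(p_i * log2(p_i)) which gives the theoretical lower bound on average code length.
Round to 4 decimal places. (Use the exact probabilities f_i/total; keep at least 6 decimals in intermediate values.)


Per-symbol terms -p_i * log2(p_i) with p_i = f_i/52:
  p = 6/52 = 0.115385: log2(p) = -3.115477, -p*log2(p) = 0.359478
  p = 9/52 = 0.173077: log2(p) = -2.530515, -p*log2(p) = 0.437974
  p = 6/52 = 0.115385: log2(p) = -3.115477, -p*log2(p) = 0.359478
  p = 11/52 = 0.211538: log2(p) = -2.241008, -p*log2(p) = 0.474059
  p = 20/52 = 0.384615: log2(p) = -1.378512, -p*log2(p) = 0.530197
H = 0.359478 + 0.437974 + 0.359478 + 0.474059 + 0.530197 = 2.161186

H = 2.1612 bits/symbol


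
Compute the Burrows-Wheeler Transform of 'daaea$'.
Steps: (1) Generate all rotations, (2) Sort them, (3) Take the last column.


Rotations (sorted):
  0: $daaea -> last char: a
  1: a$daae -> last char: e
  2: aaea$d -> last char: d
  3: aea$da -> last char: a
  4: daaea$ -> last char: $
  5: ea$daa -> last char: a


BWT = aeda$a


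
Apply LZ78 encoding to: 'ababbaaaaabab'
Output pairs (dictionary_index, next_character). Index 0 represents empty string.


LZ78 encoding steps:
Dictionary: {0: ''}
Step 1: w='' (idx 0), next='a' -> output (0, 'a'), add 'a' as idx 1
Step 2: w='' (idx 0), next='b' -> output (0, 'b'), add 'b' as idx 2
Step 3: w='a' (idx 1), next='b' -> output (1, 'b'), add 'ab' as idx 3
Step 4: w='b' (idx 2), next='a' -> output (2, 'a'), add 'ba' as idx 4
Step 5: w='a' (idx 1), next='a' -> output (1, 'a'), add 'aa' as idx 5
Step 6: w='aa' (idx 5), next='b' -> output (5, 'b'), add 'aab' as idx 6
Step 7: w='ab' (idx 3), end of input -> output (3, '')


Encoded: [(0, 'a'), (0, 'b'), (1, 'b'), (2, 'a'), (1, 'a'), (5, 'b'), (3, '')]


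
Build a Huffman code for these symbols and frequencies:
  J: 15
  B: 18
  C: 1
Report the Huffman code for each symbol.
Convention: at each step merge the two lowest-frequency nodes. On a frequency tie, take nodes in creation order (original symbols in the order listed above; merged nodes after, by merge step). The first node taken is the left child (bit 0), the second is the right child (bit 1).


Huffman tree construction:
Step 1: Merge C(1) + J(15) = 16
Step 2: Merge (C+J)(16) + B(18) = 34
Read each symbol's code off the tree from the root (left child = 0, right child = 1).

Codes:
  J: 01 (length 2)
  B: 1 (length 1)
  C: 00 (length 2)
Average code length: 50/34 = 1.4706 bits/symbol


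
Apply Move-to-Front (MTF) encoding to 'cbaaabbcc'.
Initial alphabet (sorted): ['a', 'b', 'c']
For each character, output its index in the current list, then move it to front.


MTF encoding:
'c': index 2 in ['a', 'b', 'c'] -> ['c', 'a', 'b']
'b': index 2 in ['c', 'a', 'b'] -> ['b', 'c', 'a']
'a': index 2 in ['b', 'c', 'a'] -> ['a', 'b', 'c']
'a': index 0 in ['a', 'b', 'c'] -> ['a', 'b', 'c']
'a': index 0 in ['a', 'b', 'c'] -> ['a', 'b', 'c']
'b': index 1 in ['a', 'b', 'c'] -> ['b', 'a', 'c']
'b': index 0 in ['b', 'a', 'c'] -> ['b', 'a', 'c']
'c': index 2 in ['b', 'a', 'c'] -> ['c', 'b', 'a']
'c': index 0 in ['c', 'b', 'a'] -> ['c', 'b', 'a']


Output: [2, 2, 2, 0, 0, 1, 0, 2, 0]


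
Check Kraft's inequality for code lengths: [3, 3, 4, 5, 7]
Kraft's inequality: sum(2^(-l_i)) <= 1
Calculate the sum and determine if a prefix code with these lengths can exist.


Sum = 2^(-3) + 2^(-3) + 2^(-4) + 2^(-5) + 2^(-7)
    = 0.125 + 0.125 + 0.0625 + 0.03125 + 0.0078125
    = 45/128 = 0.3515625
Since 0.3515625 <= 1, Kraft's inequality IS satisfied.
A prefix code with these lengths CAN exist.

Kraft sum = 0.3515625. Satisfied.


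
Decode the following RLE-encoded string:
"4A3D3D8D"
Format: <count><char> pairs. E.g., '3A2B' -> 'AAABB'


Expanding each <count><char> pair:
  4A -> 'AAAA'
  3D -> 'DDD'
  3D -> 'DDD'
  8D -> 'DDDDDDDD'

Decoded = AAAADDDDDDDDDDDDDD


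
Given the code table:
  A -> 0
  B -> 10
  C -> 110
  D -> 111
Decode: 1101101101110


Decoding:
110 -> C
110 -> C
110 -> C
111 -> D
0 -> A


Result: CCCDA


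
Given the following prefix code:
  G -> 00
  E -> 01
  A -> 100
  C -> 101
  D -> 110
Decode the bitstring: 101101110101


Decoding step by step:
Bits 101 -> C
Bits 101 -> C
Bits 110 -> D
Bits 101 -> C


Decoded message: CCDC


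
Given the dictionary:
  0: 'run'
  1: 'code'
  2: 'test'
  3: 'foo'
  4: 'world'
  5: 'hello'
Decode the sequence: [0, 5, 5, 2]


Look up each index in the dictionary:
  0 -> 'run'
  5 -> 'hello'
  5 -> 'hello'
  2 -> 'test'

Decoded: "run hello hello test"


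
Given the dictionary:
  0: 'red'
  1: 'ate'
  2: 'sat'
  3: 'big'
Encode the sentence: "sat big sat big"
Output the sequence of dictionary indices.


Look up each word in the dictionary:
  'sat' -> 2
  'big' -> 3
  'sat' -> 2
  'big' -> 3

Encoded: [2, 3, 2, 3]


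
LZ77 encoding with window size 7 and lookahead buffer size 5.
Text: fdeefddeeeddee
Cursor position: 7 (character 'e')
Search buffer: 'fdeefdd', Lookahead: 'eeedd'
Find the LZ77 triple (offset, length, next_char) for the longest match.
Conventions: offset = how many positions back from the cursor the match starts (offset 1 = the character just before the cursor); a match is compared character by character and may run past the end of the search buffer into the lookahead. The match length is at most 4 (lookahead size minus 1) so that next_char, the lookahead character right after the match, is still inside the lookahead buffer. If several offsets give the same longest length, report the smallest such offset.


Try each offset into the search buffer:
  offset=1 (pos 6, char 'd'): match length 0
  offset=2 (pos 5, char 'd'): match length 0
  offset=3 (pos 4, char 'f'): match length 0
  offset=4 (pos 3, char 'e'): match length 1
  offset=5 (pos 2, char 'e'): match length 2
  offset=6 (pos 1, char 'd'): match length 0
  offset=7 (pos 0, char 'f'): match length 0
Longest match has length 2 at offset 5.
next_char = character at position 7 + 2 = 9 -> 'e'

Best match: offset=5, length=2 (matching 'ee' starting at position 2)
LZ77 triple: (5, 2, 'e')


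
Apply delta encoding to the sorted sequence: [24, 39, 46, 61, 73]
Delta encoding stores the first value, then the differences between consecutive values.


First value: 24
Deltas:
  39 - 24 = 15
  46 - 39 = 7
  61 - 46 = 15
  73 - 61 = 12


Delta encoded: [24, 15, 7, 15, 12]


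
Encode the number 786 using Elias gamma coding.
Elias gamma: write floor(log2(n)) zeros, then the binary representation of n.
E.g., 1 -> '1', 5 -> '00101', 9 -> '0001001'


num_bits = floor(log2(786)) + 1 = 10
leading_zeros = num_bits - 1 = 9
binary(786) = 1100010010

Elias gamma(786) = '000000000' + '1100010010' = 0000000001100010010 (19 bits)


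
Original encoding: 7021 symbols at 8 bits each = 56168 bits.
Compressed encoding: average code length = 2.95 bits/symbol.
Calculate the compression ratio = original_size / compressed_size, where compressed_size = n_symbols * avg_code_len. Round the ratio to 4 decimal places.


original_size = n_symbols * orig_bits = 7021 * 8 = 56168 bits
compressed_size = n_symbols * avg_code_len = 7021 * 2.95 = 20711.95 bits
ratio = original_size / compressed_size = 56168 / 20711.95 = 2.7119

Compression ratio = 2.7119


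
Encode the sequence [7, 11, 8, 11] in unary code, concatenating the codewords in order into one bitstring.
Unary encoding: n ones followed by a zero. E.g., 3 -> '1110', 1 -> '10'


Encode each number as n ones followed by a terminating 0:
  7 -> 11111110 (8 bits)
  11 -> 111111111110 (12 bits)
  8 -> 111111110 (9 bits)
  11 -> 111111111110 (12 bits)
Total length = 8 + 12 + 9 + 12 = 41 bits.

Unary([7, 11, 8, 11]) = 11111110111111111110111111110111111111110 (41 bits)


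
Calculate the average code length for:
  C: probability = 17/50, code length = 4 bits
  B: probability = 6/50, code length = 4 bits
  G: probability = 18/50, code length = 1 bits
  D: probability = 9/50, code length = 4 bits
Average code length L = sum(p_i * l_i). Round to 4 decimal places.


Weighted contributions p_i * l_i:
  C: (17/50) * 4 = 68/50
  B: (6/50) * 4 = 24/50
  G: (18/50) * 1 = 18/50
  D: (9/50) * 4 = 36/50
Sum = (68 + 24 + 18 + 36)/50 = 146/50

L = 146/50 = 2.9200 bits/symbol


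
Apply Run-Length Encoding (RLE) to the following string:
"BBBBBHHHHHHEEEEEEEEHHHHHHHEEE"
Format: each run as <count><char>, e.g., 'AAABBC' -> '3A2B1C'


Scanning runs left to right:
  i=0: run of 'B' x 5 -> '5B'
  i=5: run of 'H' x 6 -> '6H'
  i=11: run of 'E' x 8 -> '8E'
  i=19: run of 'H' x 7 -> '7H'
  i=26: run of 'E' x 3 -> '3E'

RLE = 5B6H8E7H3E


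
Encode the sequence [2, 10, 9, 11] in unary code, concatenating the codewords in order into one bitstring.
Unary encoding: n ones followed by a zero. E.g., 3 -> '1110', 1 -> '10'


Encode each number as n ones followed by a terminating 0:
  2 -> 110 (3 bits)
  10 -> 11111111110 (11 bits)
  9 -> 1111111110 (10 bits)
  11 -> 111111111110 (12 bits)
Total length = 3 + 11 + 10 + 12 = 36 bits.

Unary([2, 10, 9, 11]) = 110111111111101111111110111111111110 (36 bits)


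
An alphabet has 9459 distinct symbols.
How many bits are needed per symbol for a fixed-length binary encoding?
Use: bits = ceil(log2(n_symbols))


log2(9459) = 13.2075
Bracket: 2^13 = 8192 < 9459 <= 2^14 = 16384
So ceil(log2(9459)) = 14

bits = ceil(log2(9459)) = ceil(13.2075) = 14 bits


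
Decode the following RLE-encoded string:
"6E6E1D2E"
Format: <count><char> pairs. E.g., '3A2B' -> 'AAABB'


Expanding each <count><char> pair:
  6E -> 'EEEEEE'
  6E -> 'EEEEEE'
  1D -> 'D'
  2E -> 'EE'

Decoded = EEEEEEEEEEEEDEE


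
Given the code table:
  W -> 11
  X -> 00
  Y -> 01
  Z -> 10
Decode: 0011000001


Decoding:
00 -> X
11 -> W
00 -> X
00 -> X
01 -> Y


Result: XWXXY


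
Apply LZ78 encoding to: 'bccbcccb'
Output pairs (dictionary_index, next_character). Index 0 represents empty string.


LZ78 encoding steps:
Dictionary: {0: ''}
Step 1: w='' (idx 0), next='b' -> output (0, 'b'), add 'b' as idx 1
Step 2: w='' (idx 0), next='c' -> output (0, 'c'), add 'c' as idx 2
Step 3: w='c' (idx 2), next='b' -> output (2, 'b'), add 'cb' as idx 3
Step 4: w='c' (idx 2), next='c' -> output (2, 'c'), add 'cc' as idx 4
Step 5: w='cb' (idx 3), end of input -> output (3, '')


Encoded: [(0, 'b'), (0, 'c'), (2, 'b'), (2, 'c'), (3, '')]


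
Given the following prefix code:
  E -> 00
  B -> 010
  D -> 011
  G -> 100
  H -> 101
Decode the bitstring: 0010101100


Decoding step by step:
Bits 00 -> E
Bits 101 -> H
Bits 011 -> D
Bits 00 -> E


Decoded message: EHDE


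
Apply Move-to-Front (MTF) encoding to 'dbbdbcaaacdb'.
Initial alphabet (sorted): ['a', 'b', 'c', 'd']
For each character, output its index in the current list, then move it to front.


MTF encoding:
'd': index 3 in ['a', 'b', 'c', 'd'] -> ['d', 'a', 'b', 'c']
'b': index 2 in ['d', 'a', 'b', 'c'] -> ['b', 'd', 'a', 'c']
'b': index 0 in ['b', 'd', 'a', 'c'] -> ['b', 'd', 'a', 'c']
'd': index 1 in ['b', 'd', 'a', 'c'] -> ['d', 'b', 'a', 'c']
'b': index 1 in ['d', 'b', 'a', 'c'] -> ['b', 'd', 'a', 'c']
'c': index 3 in ['b', 'd', 'a', 'c'] -> ['c', 'b', 'd', 'a']
'a': index 3 in ['c', 'b', 'd', 'a'] -> ['a', 'c', 'b', 'd']
'a': index 0 in ['a', 'c', 'b', 'd'] -> ['a', 'c', 'b', 'd']
'a': index 0 in ['a', 'c', 'b', 'd'] -> ['a', 'c', 'b', 'd']
'c': index 1 in ['a', 'c', 'b', 'd'] -> ['c', 'a', 'b', 'd']
'd': index 3 in ['c', 'a', 'b', 'd'] -> ['d', 'c', 'a', 'b']
'b': index 3 in ['d', 'c', 'a', 'b'] -> ['b', 'd', 'c', 'a']


Output: [3, 2, 0, 1, 1, 3, 3, 0, 0, 1, 3, 3]


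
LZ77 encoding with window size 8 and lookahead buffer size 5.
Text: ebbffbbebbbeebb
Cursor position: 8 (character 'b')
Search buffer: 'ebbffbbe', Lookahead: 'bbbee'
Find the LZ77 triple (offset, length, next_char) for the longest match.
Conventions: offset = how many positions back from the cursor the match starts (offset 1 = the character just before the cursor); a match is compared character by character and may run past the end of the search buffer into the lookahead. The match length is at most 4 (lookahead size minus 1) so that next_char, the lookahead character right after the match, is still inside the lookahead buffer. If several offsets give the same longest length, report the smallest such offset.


Try each offset into the search buffer:
  offset=1 (pos 7, char 'e'): match length 0
  offset=2 (pos 6, char 'b'): match length 1
  offset=3 (pos 5, char 'b'): match length 2
  offset=4 (pos 4, char 'f'): match length 0
  offset=5 (pos 3, char 'f'): match length 0
  offset=6 (pos 2, char 'b'): match length 1
  offset=7 (pos 1, char 'b'): match length 2
  offset=8 (pos 0, char 'e'): match length 0
Longest match has length 2, found at offsets 3, 7; take the smallest, offset 3.
next_char = character at position 8 + 2 = 10 -> 'b'

Best match: offset=3, length=2 (matching 'bb' starting at position 5)
LZ77 triple: (3, 2, 'b')


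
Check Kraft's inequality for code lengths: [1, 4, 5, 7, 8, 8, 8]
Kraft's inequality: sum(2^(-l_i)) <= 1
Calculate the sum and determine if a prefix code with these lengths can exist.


Sum = 2^(-1) + 2^(-4) + 2^(-5) + 2^(-7) + 2^(-8) + 2^(-8) + 2^(-8)
    = 0.5 + 0.0625 + 0.03125 + 0.0078125 + 0.00390625 + 0.00390625 + 0.00390625
    = 157/256 = 0.61328125
Since 0.61328125 <= 1, Kraft's inequality IS satisfied.
A prefix code with these lengths CAN exist.

Kraft sum = 0.61328125. Satisfied.


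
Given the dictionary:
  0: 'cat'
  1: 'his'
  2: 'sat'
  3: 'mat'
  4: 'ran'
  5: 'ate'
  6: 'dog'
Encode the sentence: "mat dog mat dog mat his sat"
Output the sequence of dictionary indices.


Look up each word in the dictionary:
  'mat' -> 3
  'dog' -> 6
  'mat' -> 3
  'dog' -> 6
  'mat' -> 3
  'his' -> 1
  'sat' -> 2

Encoded: [3, 6, 3, 6, 3, 1, 2]


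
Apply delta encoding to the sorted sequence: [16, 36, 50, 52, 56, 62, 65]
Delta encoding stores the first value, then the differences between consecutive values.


First value: 16
Deltas:
  36 - 16 = 20
  50 - 36 = 14
  52 - 50 = 2
  56 - 52 = 4
  62 - 56 = 6
  65 - 62 = 3


Delta encoded: [16, 20, 14, 2, 4, 6, 3]


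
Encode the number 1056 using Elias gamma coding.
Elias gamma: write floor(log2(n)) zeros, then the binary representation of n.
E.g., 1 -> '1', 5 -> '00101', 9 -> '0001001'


num_bits = floor(log2(1056)) + 1 = 11
leading_zeros = num_bits - 1 = 10
binary(1056) = 10000100000

Elias gamma(1056) = '0000000000' + '10000100000' = 000000000010000100000 (21 bits)


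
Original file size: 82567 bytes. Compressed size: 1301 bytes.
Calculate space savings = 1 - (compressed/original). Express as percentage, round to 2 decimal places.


ratio = compressed/original = 1301/82567 = 0.015757
savings = 1 - ratio = 1 - 0.015757 = 0.984243
as a percentage: 0.984243 * 100 = 98.42%

Space savings = 1 - 1301/82567 = 98.42%


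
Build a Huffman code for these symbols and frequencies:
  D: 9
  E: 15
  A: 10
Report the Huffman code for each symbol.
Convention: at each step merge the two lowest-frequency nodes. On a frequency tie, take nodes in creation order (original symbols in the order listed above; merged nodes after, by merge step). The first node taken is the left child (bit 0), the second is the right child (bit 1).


Huffman tree construction:
Step 1: Merge D(9) + A(10) = 19
Step 2: Merge E(15) + (D+A)(19) = 34
Read each symbol's code off the tree from the root (left child = 0, right child = 1).

Codes:
  D: 10 (length 2)
  E: 0 (length 1)
  A: 11 (length 2)
Average code length: 53/34 = 1.5588 bits/symbol


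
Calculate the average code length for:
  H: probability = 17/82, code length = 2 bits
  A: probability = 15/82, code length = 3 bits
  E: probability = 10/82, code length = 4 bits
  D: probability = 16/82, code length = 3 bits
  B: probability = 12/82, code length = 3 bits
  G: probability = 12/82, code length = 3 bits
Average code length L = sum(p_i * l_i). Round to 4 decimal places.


Weighted contributions p_i * l_i:
  H: (17/82) * 2 = 34/82
  A: (15/82) * 3 = 45/82
  E: (10/82) * 4 = 40/82
  D: (16/82) * 3 = 48/82
  B: (12/82) * 3 = 36/82
  G: (12/82) * 3 = 36/82
Sum = (34 + 45 + 40 + 48 + 36 + 36)/82 = 239/82

L = 239/82 = 2.9146 bits/symbol


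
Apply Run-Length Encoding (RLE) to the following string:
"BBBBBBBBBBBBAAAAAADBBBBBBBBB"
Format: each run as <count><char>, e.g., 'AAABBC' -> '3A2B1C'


Scanning runs left to right:
  i=0: run of 'B' x 12 -> '12B'
  i=12: run of 'A' x 6 -> '6A'
  i=18: run of 'D' x 1 -> '1D'
  i=19: run of 'B' x 9 -> '9B'

RLE = 12B6A1D9B


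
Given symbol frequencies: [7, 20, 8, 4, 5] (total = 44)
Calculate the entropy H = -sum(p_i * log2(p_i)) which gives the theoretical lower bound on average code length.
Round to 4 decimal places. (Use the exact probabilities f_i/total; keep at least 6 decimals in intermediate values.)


Per-symbol terms -p_i * log2(p_i) with p_i = f_i/44:
  p = 7/44 = 0.159091: log2(p) = -2.652077, -p*log2(p) = 0.421921
  p = 20/44 = 0.454545: log2(p) = -1.137504, -p*log2(p) = 0.517047
  p = 8/44 = 0.181818: log2(p) = -2.459432, -p*log2(p) = 0.447169
  p = 4/44 = 0.090909: log2(p) = -3.459432, -p*log2(p) = 0.314494
  p = 5/44 = 0.113636: log2(p) = -3.137504, -p*log2(p) = 0.356534
H = 0.421921 + 0.517047 + 0.447169 + 0.314494 + 0.356534 = 2.057165

H = 2.0572 bits/symbol


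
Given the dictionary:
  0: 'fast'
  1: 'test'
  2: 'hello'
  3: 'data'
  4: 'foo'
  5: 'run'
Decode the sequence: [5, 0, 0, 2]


Look up each index in the dictionary:
  5 -> 'run'
  0 -> 'fast'
  0 -> 'fast'
  2 -> 'hello'

Decoded: "run fast fast hello"


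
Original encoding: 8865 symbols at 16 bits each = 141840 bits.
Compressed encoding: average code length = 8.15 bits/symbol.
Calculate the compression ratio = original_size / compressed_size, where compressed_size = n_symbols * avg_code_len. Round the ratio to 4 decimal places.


original_size = n_symbols * orig_bits = 8865 * 16 = 141840 bits
compressed_size = n_symbols * avg_code_len = 8865 * 8.15 = 72249.75 bits
ratio = original_size / compressed_size = 141840 / 72249.75 = 1.9632

Compression ratio = 1.9632


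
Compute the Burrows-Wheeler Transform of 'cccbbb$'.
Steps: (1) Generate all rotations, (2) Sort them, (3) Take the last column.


Rotations (sorted):
  0: $cccbbb -> last char: b
  1: b$cccbb -> last char: b
  2: bb$cccb -> last char: b
  3: bbb$ccc -> last char: c
  4: cbbb$cc -> last char: c
  5: ccbbb$c -> last char: c
  6: cccbbb$ -> last char: $


BWT = bbbccc$


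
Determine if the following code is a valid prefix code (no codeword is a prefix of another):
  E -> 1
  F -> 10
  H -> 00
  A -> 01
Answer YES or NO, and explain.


Checking each pair (does one codeword prefix another?):
  E='1' vs F='10': prefix -- VIOLATION

NO -- this is NOT a valid prefix code. E (1) is a prefix of F (10).


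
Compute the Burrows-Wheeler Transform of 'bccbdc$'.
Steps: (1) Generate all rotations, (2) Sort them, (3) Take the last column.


Rotations (sorted):
  0: $bccbdc -> last char: c
  1: bccbdc$ -> last char: $
  2: bdc$bcc -> last char: c
  3: c$bccbd -> last char: d
  4: cbdc$bc -> last char: c
  5: ccbdc$b -> last char: b
  6: dc$bccb -> last char: b


BWT = c$cdcbb


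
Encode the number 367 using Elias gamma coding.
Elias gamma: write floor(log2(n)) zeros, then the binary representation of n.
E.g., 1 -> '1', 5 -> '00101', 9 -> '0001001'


num_bits = floor(log2(367)) + 1 = 9
leading_zeros = num_bits - 1 = 8
binary(367) = 101101111

Elias gamma(367) = '00000000' + '101101111' = 00000000101101111 (17 bits)


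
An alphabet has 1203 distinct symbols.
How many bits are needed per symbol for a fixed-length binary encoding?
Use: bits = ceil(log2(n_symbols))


log2(1203) = 10.2324
Bracket: 2^10 = 1024 < 1203 <= 2^11 = 2048
So ceil(log2(1203)) = 11

bits = ceil(log2(1203)) = ceil(10.2324) = 11 bits


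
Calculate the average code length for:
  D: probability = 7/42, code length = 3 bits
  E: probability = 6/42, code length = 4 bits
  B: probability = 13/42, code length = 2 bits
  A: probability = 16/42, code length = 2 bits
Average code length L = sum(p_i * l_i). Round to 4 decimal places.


Weighted contributions p_i * l_i:
  D: (7/42) * 3 = 21/42
  E: (6/42) * 4 = 24/42
  B: (13/42) * 2 = 26/42
  A: (16/42) * 2 = 32/42
Sum = (21 + 24 + 26 + 32)/42 = 103/42

L = 103/42 = 2.4524 bits/symbol


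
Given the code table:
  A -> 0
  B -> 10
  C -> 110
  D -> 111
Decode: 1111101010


Decoding:
111 -> D
110 -> C
10 -> B
10 -> B


Result: DCBB


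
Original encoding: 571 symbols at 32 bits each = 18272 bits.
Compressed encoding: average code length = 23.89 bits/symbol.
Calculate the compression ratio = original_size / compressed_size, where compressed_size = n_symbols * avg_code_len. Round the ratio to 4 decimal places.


original_size = n_symbols * orig_bits = 571 * 32 = 18272 bits
compressed_size = n_symbols * avg_code_len = 571 * 23.89 = 13641.19 bits
ratio = original_size / compressed_size = 18272 / 13641.19 = 1.3395

Compression ratio = 1.3395


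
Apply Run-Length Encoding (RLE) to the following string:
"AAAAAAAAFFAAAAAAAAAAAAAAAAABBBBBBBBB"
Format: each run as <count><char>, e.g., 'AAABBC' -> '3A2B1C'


Scanning runs left to right:
  i=0: run of 'A' x 8 -> '8A'
  i=8: run of 'F' x 2 -> '2F'
  i=10: run of 'A' x 17 -> '17A'
  i=27: run of 'B' x 9 -> '9B'

RLE = 8A2F17A9B


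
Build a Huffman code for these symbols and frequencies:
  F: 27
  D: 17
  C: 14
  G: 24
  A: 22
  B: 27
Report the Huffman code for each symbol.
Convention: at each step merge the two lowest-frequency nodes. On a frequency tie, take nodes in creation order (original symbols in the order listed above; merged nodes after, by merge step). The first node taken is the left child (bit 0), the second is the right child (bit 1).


Huffman tree construction:
Step 1: Merge C(14) + D(17) = 31
Step 2: Merge A(22) + G(24) = 46
Step 3: Merge F(27) + B(27) = 54
Step 4: Merge (C+D)(31) + (A+G)(46) = 77
Step 5: Merge (F+B)(54) + ((C+D)+(A+G))(77) = 131
Read each symbol's code off the tree from the root (left child = 0, right child = 1).

Codes:
  F: 00 (length 2)
  D: 101 (length 3)
  C: 100 (length 3)
  G: 111 (length 3)
  A: 110 (length 3)
  B: 01 (length 2)
Average code length: 339/131 = 2.5878 bits/symbol


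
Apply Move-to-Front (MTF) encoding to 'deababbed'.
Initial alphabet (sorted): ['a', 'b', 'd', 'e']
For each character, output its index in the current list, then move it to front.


MTF encoding:
'd': index 2 in ['a', 'b', 'd', 'e'] -> ['d', 'a', 'b', 'e']
'e': index 3 in ['d', 'a', 'b', 'e'] -> ['e', 'd', 'a', 'b']
'a': index 2 in ['e', 'd', 'a', 'b'] -> ['a', 'e', 'd', 'b']
'b': index 3 in ['a', 'e', 'd', 'b'] -> ['b', 'a', 'e', 'd']
'a': index 1 in ['b', 'a', 'e', 'd'] -> ['a', 'b', 'e', 'd']
'b': index 1 in ['a', 'b', 'e', 'd'] -> ['b', 'a', 'e', 'd']
'b': index 0 in ['b', 'a', 'e', 'd'] -> ['b', 'a', 'e', 'd']
'e': index 2 in ['b', 'a', 'e', 'd'] -> ['e', 'b', 'a', 'd']
'd': index 3 in ['e', 'b', 'a', 'd'] -> ['d', 'e', 'b', 'a']


Output: [2, 3, 2, 3, 1, 1, 0, 2, 3]


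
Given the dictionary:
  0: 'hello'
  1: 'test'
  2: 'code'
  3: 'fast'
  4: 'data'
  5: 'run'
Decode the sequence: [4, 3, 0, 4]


Look up each index in the dictionary:
  4 -> 'data'
  3 -> 'fast'
  0 -> 'hello'
  4 -> 'data'

Decoded: "data fast hello data"


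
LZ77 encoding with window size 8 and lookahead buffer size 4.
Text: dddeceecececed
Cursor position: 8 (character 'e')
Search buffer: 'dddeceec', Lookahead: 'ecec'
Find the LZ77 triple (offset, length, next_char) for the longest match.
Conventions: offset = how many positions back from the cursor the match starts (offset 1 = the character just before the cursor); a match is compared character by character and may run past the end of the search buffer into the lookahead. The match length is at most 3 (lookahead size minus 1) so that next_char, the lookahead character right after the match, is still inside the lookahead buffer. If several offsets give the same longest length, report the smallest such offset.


Try each offset into the search buffer:
  offset=1 (pos 7, char 'c'): match length 0
  offset=2 (pos 6, char 'e'): match length 3
  offset=3 (pos 5, char 'e'): match length 1
  offset=4 (pos 4, char 'c'): match length 0
  offset=5 (pos 3, char 'e'): match length 3
  offset=6 (pos 2, char 'd'): match length 0
  offset=7 (pos 1, char 'd'): match length 0
  offset=8 (pos 0, char 'd'): match length 0
Longest match has length 3, found at offsets 2, 5; take the smallest, offset 2.
next_char = character at position 8 + 3 = 11 -> 'c'

Best match: offset=2, length=3 (matching 'ece' starting at position 6)
LZ77 triple: (2, 3, 'c')


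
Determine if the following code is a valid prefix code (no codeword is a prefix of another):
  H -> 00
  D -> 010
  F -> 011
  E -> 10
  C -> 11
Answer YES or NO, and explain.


Checking each pair (does one codeword prefix another?):
  H='00' vs D='010': no prefix
  H='00' vs F='011': no prefix
  H='00' vs E='10': no prefix
  H='00' vs C='11': no prefix
  D='010' vs H='00': no prefix
  D='010' vs F='011': no prefix
  D='010' vs E='10': no prefix
  D='010' vs C='11': no prefix
  F='011' vs H='00': no prefix
  F='011' vs D='010': no prefix
  F='011' vs E='10': no prefix
  F='011' vs C='11': no prefix
  E='10' vs H='00': no prefix
  E='10' vs D='010': no prefix
  E='10' vs F='011': no prefix
  E='10' vs C='11': no prefix
  C='11' vs H='00': no prefix
  C='11' vs D='010': no prefix
  C='11' vs F='011': no prefix
  C='11' vs E='10': no prefix
No violation found over all pairs.

YES -- this is a valid prefix code. No codeword is a prefix of any other codeword.


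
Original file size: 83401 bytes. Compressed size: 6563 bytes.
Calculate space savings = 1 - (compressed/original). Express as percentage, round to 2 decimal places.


ratio = compressed/original = 6563/83401 = 0.078692
savings = 1 - ratio = 1 - 0.078692 = 0.921308
as a percentage: 0.921308 * 100 = 92.13%

Space savings = 1 - 6563/83401 = 92.13%


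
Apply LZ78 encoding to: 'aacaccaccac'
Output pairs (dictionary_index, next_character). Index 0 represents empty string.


LZ78 encoding steps:
Dictionary: {0: ''}
Step 1: w='' (idx 0), next='a' -> output (0, 'a'), add 'a' as idx 1
Step 2: w='a' (idx 1), next='c' -> output (1, 'c'), add 'ac' as idx 2
Step 3: w='ac' (idx 2), next='c' -> output (2, 'c'), add 'acc' as idx 3
Step 4: w='acc' (idx 3), next='a' -> output (3, 'a'), add 'acca' as idx 4
Step 5: w='' (idx 0), next='c' -> output (0, 'c'), add 'c' as idx 5


Encoded: [(0, 'a'), (1, 'c'), (2, 'c'), (3, 'a'), (0, 'c')]


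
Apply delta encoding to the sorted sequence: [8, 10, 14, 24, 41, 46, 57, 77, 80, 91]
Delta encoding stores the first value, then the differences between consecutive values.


First value: 8
Deltas:
  10 - 8 = 2
  14 - 10 = 4
  24 - 14 = 10
  41 - 24 = 17
  46 - 41 = 5
  57 - 46 = 11
  77 - 57 = 20
  80 - 77 = 3
  91 - 80 = 11


Delta encoded: [8, 2, 4, 10, 17, 5, 11, 20, 3, 11]


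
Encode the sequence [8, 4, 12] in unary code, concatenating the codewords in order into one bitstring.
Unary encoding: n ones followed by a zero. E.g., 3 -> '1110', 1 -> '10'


Encode each number as n ones followed by a terminating 0:
  8 -> 111111110 (9 bits)
  4 -> 11110 (5 bits)
  12 -> 1111111111110 (13 bits)
Total length = 9 + 5 + 13 = 27 bits.

Unary([8, 4, 12]) = 111111110111101111111111110 (27 bits)


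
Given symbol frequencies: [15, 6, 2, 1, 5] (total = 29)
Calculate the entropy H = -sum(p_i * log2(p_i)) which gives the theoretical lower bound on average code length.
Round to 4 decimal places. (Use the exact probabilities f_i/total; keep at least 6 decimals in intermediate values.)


Per-symbol terms -p_i * log2(p_i) with p_i = f_i/29:
  p = 15/29 = 0.517241: log2(p) = -0.951090, -p*log2(p) = 0.491943
  p = 6/29 = 0.206897: log2(p) = -2.273018, -p*log2(p) = 0.470280
  p = 2/29 = 0.068966: log2(p) = -3.857981, -p*log2(p) = 0.266068
  p = 1/29 = 0.034483: log2(p) = -4.857981, -p*log2(p) = 0.167517
  p = 5/29 = 0.172414: log2(p) = -2.536053, -p*log2(p) = 0.437251
H = 0.491943 + 0.470280 + 0.266068 + 0.167517 + 0.437251 = 1.833059

H = 1.8331 bits/symbol


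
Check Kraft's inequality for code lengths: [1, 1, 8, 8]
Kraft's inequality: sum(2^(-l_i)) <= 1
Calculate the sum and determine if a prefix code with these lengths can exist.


Sum = 2^(-1) + 2^(-1) + 2^(-8) + 2^(-8)
    = 0.5 + 0.5 + 0.00390625 + 0.00390625
    = 258/256 = 1.0078125
Since 1.0078125 > 1, Kraft's inequality is NOT satisfied.
A prefix code with these lengths CANNOT exist.

Kraft sum = 1.0078125. Not satisfied.


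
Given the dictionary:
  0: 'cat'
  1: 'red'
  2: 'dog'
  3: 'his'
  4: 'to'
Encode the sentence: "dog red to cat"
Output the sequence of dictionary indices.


Look up each word in the dictionary:
  'dog' -> 2
  'red' -> 1
  'to' -> 4
  'cat' -> 0

Encoded: [2, 1, 4, 0]
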